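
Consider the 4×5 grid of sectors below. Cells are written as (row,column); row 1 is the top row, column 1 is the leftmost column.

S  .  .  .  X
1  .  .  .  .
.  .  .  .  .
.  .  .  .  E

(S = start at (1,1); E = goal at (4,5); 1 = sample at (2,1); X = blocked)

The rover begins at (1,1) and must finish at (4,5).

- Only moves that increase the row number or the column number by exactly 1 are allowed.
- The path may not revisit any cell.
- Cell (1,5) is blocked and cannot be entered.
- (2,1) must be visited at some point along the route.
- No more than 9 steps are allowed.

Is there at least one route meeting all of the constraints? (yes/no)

yes

One route that works: (1,1) → (2,1) → (3,1) → (4,1) → (4,2) → (4,3) → (4,4) → (4,5).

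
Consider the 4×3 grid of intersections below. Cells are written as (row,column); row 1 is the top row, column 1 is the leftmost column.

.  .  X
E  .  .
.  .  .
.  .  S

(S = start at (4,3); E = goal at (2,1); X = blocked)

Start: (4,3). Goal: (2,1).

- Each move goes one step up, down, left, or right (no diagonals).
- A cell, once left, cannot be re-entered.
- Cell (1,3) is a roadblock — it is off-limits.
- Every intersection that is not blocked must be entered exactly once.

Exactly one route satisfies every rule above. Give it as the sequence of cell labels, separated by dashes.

(4,3) - (4,2) - (4,1) - (3,1) - (3,2) - (3,3) - (2,3) - (2,2) - (1,2) - (1,1) - (2,1)

Need to visit all 11 open cells exactly once, starting at (4,3) and ending at (2,1).
Cell (2,3) has only two open neighbours ((3,3) and (2,2)), so the path must pass straight through it: one of those is the cell it's entered from and the other is where it exits.
Route from (4,3): left 2 to (4,1), up 1 to (3,1), right 2 to (3,3), up 1 to (2,3), left 1 to (2,2), up 1 to (1,2), left 1 to (1,1), down 1 to (2,1) — 10 moves in all.
Check: all 11 open cells covered.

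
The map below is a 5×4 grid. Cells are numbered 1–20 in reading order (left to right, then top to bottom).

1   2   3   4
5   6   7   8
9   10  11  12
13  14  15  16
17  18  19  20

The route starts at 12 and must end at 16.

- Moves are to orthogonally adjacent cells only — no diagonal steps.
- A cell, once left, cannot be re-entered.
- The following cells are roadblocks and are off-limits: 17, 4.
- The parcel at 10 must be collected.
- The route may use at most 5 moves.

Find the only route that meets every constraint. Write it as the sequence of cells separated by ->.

Any route must reach 10 and still end at 16 within 5 moves, so the order of the required stops is forced.
Route from 12: 2× left (reaching 10), down to 14, 2× right (reaching 16) — 5 moves in all.
Check: all required cells visited; 5 ≤ 5 moves.

12 -> 11 -> 10 -> 14 -> 15 -> 16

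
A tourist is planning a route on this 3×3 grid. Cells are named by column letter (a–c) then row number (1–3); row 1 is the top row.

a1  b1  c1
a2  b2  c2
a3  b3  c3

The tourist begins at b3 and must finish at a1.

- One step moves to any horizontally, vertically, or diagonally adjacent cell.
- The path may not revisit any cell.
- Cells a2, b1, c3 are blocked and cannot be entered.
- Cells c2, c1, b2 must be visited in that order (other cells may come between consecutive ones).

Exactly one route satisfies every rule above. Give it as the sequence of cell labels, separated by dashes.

b3 - c2 - c1 - b2 - a1

The waypoints must appear in the order c2, c1, b2, with no cell reused.
Route from b3: up-right to c2, up to c1, down-left to b2, up-left to a1 — 4 moves in all.
Check: order respected (c2 at step 1, c1 at step 2, b2 at step 3).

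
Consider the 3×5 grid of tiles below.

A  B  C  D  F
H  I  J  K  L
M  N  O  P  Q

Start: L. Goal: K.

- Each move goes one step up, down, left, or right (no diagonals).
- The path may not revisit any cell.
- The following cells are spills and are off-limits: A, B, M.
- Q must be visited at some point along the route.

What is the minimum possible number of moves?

Any route passes through Q somewhere between L and K. Summing Manhattan distances along the two legs (L → Q → K) gives a lower bound of 1 + 2 = 3 moves.
A route of 3 moves achieves this: L → Q → P → K.
Since 3 matches the lower bound, it is optimal.

3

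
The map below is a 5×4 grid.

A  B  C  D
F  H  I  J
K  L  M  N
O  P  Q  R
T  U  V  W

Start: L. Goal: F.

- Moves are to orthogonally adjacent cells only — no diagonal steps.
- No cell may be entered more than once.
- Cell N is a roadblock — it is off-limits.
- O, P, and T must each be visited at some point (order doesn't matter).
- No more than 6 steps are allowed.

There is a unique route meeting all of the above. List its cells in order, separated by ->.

Any route must reach O, P, and T and still end at F within 6 moves, so the order of the required stops is forced.
Route from L: down 2 to U, left 1 to T, up 3 to F — 6 moves in all.
Check: all required cells visited; 6 ≤ 6 moves.

L -> P -> U -> T -> O -> K -> F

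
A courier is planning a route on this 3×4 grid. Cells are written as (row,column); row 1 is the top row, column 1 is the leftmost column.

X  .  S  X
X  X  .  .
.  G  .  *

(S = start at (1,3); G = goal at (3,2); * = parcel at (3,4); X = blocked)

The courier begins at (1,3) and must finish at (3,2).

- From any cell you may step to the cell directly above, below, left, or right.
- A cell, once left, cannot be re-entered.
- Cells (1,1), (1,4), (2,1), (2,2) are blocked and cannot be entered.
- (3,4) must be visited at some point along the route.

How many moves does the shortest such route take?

Any route passes through (3,4) somewhere between (1,3) and (3,2). Summing Manhattan distances along the two legs ((1,3) → (3,4) → (3,2)) gives a lower bound of 3 + 2 = 5 moves.
A route of 5 moves achieves this: (1,3) → (2,3) → (2,4) → (3,4) → (3,3) → (3,2).
Since 5 matches the lower bound, it is optimal.

5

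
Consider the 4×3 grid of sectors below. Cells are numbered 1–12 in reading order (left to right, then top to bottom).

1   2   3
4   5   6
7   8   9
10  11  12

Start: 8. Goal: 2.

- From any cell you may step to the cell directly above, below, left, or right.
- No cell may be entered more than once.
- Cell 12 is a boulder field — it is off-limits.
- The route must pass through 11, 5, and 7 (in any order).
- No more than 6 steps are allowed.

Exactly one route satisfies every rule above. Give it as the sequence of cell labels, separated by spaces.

8 11 10 7 4 5 2

The 6-move cap with required stops at 11, 5, 7 leaves no slack for detours.
Route from 8: down to 11, left to 10, 2× up (reaching 4), right to 5, up to 2 — 6 moves in all.
Check: all required cells visited; 6 ≤ 6 moves.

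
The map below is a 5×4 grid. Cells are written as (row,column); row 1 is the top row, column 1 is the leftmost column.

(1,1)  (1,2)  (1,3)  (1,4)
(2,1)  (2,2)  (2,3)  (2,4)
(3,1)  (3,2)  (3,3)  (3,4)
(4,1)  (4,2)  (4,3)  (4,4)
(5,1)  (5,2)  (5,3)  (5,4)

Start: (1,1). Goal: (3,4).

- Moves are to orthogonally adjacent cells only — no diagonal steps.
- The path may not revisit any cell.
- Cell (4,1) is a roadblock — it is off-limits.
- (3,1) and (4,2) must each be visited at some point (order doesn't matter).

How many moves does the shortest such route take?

7

Any route passes through (3,1) and (4,2) in some order between (1,1) and (3,4). Summing Manhattan distances along each leg and taking the cheapest ordering ((1,1) → (3,1) → (4,2) → (3,4)) gives a lower bound of 2 + 2 + 3 = 7 moves.
A route of 7 moves achieves this: (1,1) → (2,1) → (3,1) → (3,2) → (4,2) → (4,3) → (3,3) → (3,4).
Since 7 matches the lower bound, it is optimal.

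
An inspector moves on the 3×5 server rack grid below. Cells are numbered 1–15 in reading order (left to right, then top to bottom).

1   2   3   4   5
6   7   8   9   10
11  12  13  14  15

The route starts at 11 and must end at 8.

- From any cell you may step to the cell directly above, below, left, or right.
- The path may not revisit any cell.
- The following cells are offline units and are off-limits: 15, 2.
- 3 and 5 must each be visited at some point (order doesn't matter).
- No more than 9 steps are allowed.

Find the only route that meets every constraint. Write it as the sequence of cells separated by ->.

11 -> 12 -> 13 -> 14 -> 9 -> 10 -> 5 -> 4 -> 3 -> 8

The budget equals the shortest possible length, so every move has to be on a shortest route through the required cells.
Route from 11: right 3 to 14, up 1 to 9, right 1 to 10, up 1 to 5, left 2 to 3, down 1 to 8 — 9 moves in all.
Check: all required cells visited; 9 ≤ 9 moves.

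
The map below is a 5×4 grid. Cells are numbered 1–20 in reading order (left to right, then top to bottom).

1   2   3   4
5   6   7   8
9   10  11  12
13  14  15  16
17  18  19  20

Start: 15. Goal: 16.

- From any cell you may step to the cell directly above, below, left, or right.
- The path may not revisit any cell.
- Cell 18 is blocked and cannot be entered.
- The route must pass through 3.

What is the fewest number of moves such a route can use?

Any route passes through 3 somewhere between 15 and 16. Summing Manhattan distances along the two legs (15 → 3 → 16) gives a lower bound of 3 + 4 = 7 moves.
A route of 7 moves achieves this: 15 → 11 → 7 → 3 → 4 → 8 → 12 → 16.
Since 7 matches the lower bound, it is optimal.

7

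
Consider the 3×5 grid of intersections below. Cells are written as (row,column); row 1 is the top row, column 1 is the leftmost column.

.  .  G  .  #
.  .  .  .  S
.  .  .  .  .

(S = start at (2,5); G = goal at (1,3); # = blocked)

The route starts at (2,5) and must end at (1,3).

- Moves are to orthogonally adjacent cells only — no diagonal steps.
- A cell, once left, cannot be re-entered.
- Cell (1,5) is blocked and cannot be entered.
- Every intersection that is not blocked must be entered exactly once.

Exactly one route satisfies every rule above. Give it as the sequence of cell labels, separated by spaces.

Need to visit all 14 open cells exactly once, starting at (2,5) and ending at (1,3).
Route from (2,5): down 1 to (3,5), left 4 to (3,1), up 2 to (1,1), right 1 to (1,2), down 1 to (2,2), right 2 to (2,4), up 1 to (1,4), left 1 to (1,3) — 13 moves in all.
Check: all 14 open cells covered.

(2,5) (3,5) (3,4) (3,3) (3,2) (3,1) (2,1) (1,1) (1,2) (2,2) (2,3) (2,4) (1,4) (1,3)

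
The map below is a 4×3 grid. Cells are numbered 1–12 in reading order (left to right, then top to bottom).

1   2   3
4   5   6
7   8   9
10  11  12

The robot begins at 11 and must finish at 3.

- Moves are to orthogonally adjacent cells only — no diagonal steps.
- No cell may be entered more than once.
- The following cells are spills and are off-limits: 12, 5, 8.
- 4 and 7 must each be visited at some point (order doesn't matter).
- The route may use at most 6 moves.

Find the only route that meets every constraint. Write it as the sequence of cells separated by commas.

11, 10, 7, 4, 1, 2, 3

The budget equals the shortest possible length, so every move has to be on a shortest route through the required cells.
Route from 11: left to 10, 3× up (reaching 1), 2× right (reaching 3) — 6 moves in all.
Check: all required cells visited; 6 ≤ 6 moves.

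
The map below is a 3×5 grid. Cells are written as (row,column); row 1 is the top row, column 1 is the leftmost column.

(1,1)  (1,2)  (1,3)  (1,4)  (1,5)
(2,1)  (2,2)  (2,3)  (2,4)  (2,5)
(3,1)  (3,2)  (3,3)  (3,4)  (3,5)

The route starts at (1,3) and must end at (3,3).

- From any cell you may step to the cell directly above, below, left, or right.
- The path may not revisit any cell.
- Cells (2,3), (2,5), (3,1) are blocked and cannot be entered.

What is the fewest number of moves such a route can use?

The Manhattan distance from (1,3) to (3,3) is |1−3| + |3−3| = 2, so at least 2 moves are needed.
That bound ignores the blocked cells. Measuring each leg by the fewest moves that actually steer around them ((1,3)→(3,3): 4) raises the lower bound to 4.
A route of 4 moves exists: (1,3) → (1,2) → (2,2) → (3,2) → (3,3).
Since 4 matches that lower bound, it is optimal.

4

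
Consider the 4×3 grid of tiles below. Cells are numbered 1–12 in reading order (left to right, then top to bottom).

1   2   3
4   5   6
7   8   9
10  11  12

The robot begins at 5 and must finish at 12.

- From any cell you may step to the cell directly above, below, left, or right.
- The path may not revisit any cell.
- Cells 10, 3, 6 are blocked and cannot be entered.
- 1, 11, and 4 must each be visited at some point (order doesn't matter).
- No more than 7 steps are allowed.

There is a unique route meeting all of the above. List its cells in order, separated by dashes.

5 - 2 - 1 - 4 - 7 - 8 - 11 - 12

Any route must reach 1, 11, and 4 and still end at 12 within 7 moves, so the order of the required stops is forced.
Route from 5: up 1 to 2, left 1 to 1, down 2 to 7, right 1 to 8, down 1 to 11, right 1 to 12 — 7 moves in all.
Check: all required cells visited; 7 ≤ 7 moves.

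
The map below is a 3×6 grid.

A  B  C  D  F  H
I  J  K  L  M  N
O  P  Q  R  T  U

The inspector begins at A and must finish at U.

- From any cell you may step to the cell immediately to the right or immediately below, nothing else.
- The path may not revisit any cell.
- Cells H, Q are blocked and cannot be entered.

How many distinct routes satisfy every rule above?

14

A right/down-only route from A to U makes exactly 2 down-moves and 5 right-moves in some order.
With no other constraints that would be C(7,2) = 21 routes.
Subtract routes through each blocked cell (inclusion–exclusion for overlaps): − through H: 1 − through Q: 6 → 14.
That gives 14 routes.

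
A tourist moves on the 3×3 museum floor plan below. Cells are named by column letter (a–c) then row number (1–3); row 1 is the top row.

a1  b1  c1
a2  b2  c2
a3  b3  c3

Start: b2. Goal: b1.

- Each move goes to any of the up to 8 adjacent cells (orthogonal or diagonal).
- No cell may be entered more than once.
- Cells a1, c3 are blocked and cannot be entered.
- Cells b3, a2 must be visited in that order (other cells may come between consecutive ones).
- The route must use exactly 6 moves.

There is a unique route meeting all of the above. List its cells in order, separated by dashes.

The waypoints must appear in the order b3, a2, with no cell reused.
Route from b2: up-right 1 to c1, down 1 to c2, down-left 1 to b3, left 1 to a3, up 1 to a2, up-right 1 to b1 — 6 moves in all.
Check: order respected (b3 at step 3, a2 at step 5); 6 moves as required.

b2 - c1 - c2 - b3 - a3 - a2 - b1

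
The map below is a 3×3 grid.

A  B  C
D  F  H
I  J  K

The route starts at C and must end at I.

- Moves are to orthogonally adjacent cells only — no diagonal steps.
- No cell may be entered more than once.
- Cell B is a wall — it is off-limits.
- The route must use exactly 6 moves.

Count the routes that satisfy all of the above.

1

Need simple routes of exactly 6 moves from C to I (Manhattan distance 4, so 1 moves are spent on a detour and 1 undoing it).
Enumerating: C H K J F D I.
That gives 1 route.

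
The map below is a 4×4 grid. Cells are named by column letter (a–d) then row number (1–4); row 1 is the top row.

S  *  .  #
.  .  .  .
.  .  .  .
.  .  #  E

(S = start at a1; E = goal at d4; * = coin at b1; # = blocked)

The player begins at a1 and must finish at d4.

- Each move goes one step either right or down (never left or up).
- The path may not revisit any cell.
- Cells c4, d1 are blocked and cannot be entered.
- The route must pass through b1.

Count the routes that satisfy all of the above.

5

A right/down-only route from a1 to d4 makes exactly 3 down-moves and 3 right-moves in some order.
With no other constraints that would be C(6,3) = 20 routes.
Split at b1 and multiply the segment counts (each segment already excludes blocked cells): a1→b1: 1; b1→d4: 5; product = 5.
That gives 5 routes.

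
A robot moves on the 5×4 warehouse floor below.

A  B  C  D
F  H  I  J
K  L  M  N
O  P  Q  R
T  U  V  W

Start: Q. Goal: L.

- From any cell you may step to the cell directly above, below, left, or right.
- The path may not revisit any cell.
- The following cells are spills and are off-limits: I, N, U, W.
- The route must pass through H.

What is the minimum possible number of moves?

Any route passes through H somewhere between Q and L. Summing Manhattan distances along the two legs (Q → H → L) gives a lower bound of 3 + 1 = 4 moves.
The shortest route satisfying every rule uses 6 moves: Q → P → O → K → F → H → L.
The bound of 4 isn't tight here; checking systematically, no route of length 4 through 5 satisfies every constraint, so 6 is the minimum.

6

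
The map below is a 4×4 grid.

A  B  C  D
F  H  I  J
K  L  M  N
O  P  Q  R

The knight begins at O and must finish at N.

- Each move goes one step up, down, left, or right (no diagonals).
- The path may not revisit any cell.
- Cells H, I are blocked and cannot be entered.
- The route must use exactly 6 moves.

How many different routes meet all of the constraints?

4

Need simple routes of exactly 6 moves from O to N (Manhattan distance 4, so 1 moves are spent on a detour and 1 undoing it).
Enumerating: O K L P Q M N | O K L P Q R N | O K L M Q R N | O P L M Q R N.
That gives 4 routes.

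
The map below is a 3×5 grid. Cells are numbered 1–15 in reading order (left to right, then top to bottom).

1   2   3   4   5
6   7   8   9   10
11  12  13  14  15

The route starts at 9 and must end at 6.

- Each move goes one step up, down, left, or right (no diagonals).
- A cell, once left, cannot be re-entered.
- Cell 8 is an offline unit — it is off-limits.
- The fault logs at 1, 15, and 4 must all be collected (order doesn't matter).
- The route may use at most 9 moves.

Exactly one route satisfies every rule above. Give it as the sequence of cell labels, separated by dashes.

The budget equals the shortest possible length, so every move has to be on a shortest route through the required cells.
Route from 9: down to 14, right to 15, 2× up (reaching 5), 4× left (reaching 1), down to 6 — 9 moves in all.
Check: all required cells visited; 9 ≤ 9 moves.

9 - 14 - 15 - 10 - 5 - 4 - 3 - 2 - 1 - 6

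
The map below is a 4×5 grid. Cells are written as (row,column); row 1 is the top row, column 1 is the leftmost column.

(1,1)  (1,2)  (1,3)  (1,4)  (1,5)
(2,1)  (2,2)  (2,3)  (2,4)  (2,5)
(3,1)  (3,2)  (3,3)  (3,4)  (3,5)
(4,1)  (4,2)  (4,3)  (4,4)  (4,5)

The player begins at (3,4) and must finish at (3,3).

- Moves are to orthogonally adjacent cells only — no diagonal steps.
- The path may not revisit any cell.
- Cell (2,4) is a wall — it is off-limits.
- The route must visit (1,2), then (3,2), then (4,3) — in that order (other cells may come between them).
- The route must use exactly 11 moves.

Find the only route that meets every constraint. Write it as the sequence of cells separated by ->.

The waypoints must appear in the order (1,2), (3,2), (4,3), with no cell reused.
Route from (3,4): right 1 to (3,5), up 2 to (1,5), left 3 to (1,2), down 3 to (4,2), right 1 to (4,3), up 1 to (3,3) — 11 moves in all.
Check: order respected ((1,2) at step 6, (3,2) at step 8, (4,3) at step 10); 11 moves as required.

(3,4) -> (3,5) -> (2,5) -> (1,5) -> (1,4) -> (1,3) -> (1,2) -> (2,2) -> (3,2) -> (4,2) -> (4,3) -> (3,3)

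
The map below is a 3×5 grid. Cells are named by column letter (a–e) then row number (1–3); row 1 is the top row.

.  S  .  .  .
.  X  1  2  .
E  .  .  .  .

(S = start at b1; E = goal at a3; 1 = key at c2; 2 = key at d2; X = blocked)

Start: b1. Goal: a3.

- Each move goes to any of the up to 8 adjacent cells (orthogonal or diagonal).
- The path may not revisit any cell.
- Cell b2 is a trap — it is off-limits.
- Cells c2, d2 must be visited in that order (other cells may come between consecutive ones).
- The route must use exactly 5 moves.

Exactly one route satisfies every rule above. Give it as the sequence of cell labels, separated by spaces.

b1 c2 d2 c3 b3 a3

The waypoints must appear in the order c2, d2, with no cell reused.
Route from b1: down-right 1 to c2, right 1 to d2, down-left 1 to c3, left 2 to a3 — 5 moves in all.
Check: order respected (1 at step 1, 2 at step 2); 5 moves as required.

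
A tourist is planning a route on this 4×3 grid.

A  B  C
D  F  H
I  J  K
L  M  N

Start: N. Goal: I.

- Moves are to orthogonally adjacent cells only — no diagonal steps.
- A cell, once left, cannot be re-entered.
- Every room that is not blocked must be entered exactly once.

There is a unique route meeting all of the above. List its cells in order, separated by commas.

Need to visit all 12 open cells exactly once, starting at N and ending at I.
Cell A has only two open neighbours (D and B), so the path must pass straight through it: one of those is the cell it's entered from and the other is where it exits.
Route from N: 3× up (reaching C), 2× left (reaching A), down to D, right to F, 2× down (reaching M), left to L, up to I — 11 moves in all.
Check: all 12 open cells covered.

N, K, H, C, B, A, D, F, J, M, L, I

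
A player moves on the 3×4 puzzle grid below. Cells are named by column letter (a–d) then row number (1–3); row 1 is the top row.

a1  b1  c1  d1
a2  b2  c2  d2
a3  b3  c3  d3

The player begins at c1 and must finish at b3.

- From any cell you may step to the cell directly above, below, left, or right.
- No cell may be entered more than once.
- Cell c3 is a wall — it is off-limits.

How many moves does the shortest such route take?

3

The Manhattan distance from c1 to b3 is |1−3| + |3−2| = 3, so at least 3 moves are needed.
A route of 3 moves achieves this: c1 → c2 → b2 → b3.
Since 3 matches the lower bound, it is optimal.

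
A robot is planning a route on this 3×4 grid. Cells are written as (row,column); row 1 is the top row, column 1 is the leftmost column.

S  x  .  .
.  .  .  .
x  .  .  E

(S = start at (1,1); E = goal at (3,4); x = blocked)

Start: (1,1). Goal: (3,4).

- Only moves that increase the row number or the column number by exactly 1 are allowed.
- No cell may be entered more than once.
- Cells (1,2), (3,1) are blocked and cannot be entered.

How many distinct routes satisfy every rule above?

3

A right/down-only route from (1,1) to (3,4) makes exactly 2 down-moves and 3 right-moves in some order.
With no other constraints that would be C(5,2) = 10 routes.
Subtract routes through each blocked cell (inclusion–exclusion for overlaps): − through (1,2): 6 − through (3,1): 1 → 3.
That gives 3 routes.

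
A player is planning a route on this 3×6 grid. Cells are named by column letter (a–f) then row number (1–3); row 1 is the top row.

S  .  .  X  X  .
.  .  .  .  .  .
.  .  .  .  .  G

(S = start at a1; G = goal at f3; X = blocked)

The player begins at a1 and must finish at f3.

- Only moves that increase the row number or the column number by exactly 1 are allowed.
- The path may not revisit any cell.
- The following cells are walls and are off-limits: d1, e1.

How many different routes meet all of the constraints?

A right/down-only route from a1 to f3 makes exactly 2 down-moves and 5 right-moves in some order.
With no other constraints that would be C(7,2) = 21 routes.
Subtract routes through each blocked cell (inclusion–exclusion for overlaps): − through d1: 6 − through e1: 3 + through d1&e1: 3 → 15.
That gives 15 routes.

15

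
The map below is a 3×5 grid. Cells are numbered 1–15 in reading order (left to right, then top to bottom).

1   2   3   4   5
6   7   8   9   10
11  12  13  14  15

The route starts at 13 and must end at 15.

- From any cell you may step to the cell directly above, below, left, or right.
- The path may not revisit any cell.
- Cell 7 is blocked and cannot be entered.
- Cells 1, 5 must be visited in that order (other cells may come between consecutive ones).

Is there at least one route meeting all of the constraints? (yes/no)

One route that works: 13 → 12 → 11 → 6 → 1 → 2 → 3 → 4 → 5 → 10 → 15.

yes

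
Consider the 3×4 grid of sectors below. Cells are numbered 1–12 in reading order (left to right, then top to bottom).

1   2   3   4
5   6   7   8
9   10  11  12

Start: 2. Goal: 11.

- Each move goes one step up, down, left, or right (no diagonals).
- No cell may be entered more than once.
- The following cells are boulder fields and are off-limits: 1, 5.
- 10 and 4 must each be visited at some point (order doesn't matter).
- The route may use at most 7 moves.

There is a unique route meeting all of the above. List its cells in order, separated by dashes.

2 - 3 - 4 - 8 - 7 - 6 - 10 - 11

The budget equals the shortest possible length, so every move has to be on a shortest route through the required cells.
Route from 2: 2× right (reaching 4), down to 8, 2× left (reaching 6), down to 10, right to 11 — 7 moves in all.
Check: all required cells visited; 7 ≤ 7 moves.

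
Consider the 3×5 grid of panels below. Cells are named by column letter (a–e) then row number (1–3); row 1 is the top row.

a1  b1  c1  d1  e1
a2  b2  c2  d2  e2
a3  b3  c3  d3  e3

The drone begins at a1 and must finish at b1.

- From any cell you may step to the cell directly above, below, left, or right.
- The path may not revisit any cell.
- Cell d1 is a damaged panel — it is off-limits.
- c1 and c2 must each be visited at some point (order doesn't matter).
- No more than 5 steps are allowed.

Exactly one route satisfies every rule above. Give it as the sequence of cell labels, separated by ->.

Any route must reach c1 and c2 and still end at b1 within 5 moves, so the order of the required stops is forced.
Route from a1: down 1 to a2, right 2 to c2, up 1 to c1, left 1 to b1 — 5 moves in all.
Check: all required cells visited; 5 ≤ 5 moves.

a1 -> a2 -> b2 -> c2 -> c1 -> b1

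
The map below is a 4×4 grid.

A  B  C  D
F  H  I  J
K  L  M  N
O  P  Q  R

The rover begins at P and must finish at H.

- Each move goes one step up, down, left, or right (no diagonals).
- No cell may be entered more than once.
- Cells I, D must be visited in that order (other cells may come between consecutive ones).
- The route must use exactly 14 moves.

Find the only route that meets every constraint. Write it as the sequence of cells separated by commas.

The waypoints must appear in the order I, D, with no cell reused.
Route from P: 2× right (reaching R), up to N, left to M, up to I, right to J, up to D, 3× left (reaching A), 2× down (reaching K), right to L, up to H — 14 moves in all.
Check: order respected (I at step 5, D at step 7); 14 moves as required.

P, Q, R, N, M, I, J, D, C, B, A, F, K, L, H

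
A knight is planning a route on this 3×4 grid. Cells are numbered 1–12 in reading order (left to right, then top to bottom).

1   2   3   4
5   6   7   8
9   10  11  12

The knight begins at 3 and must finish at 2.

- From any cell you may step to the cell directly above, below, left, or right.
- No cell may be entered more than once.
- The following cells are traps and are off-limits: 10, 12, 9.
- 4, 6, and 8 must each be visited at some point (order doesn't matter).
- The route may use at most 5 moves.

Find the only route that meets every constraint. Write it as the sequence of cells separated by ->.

3 -> 4 -> 8 -> 7 -> 6 -> 2

The 5-move cap with required stops at 4, 6, 8 leaves no slack for detours.
Route from 3: right to 4, down to 8, 2× left (reaching 6), up to 2 — 5 moves in all.
Check: all required cells visited; 5 ≤ 5 moves.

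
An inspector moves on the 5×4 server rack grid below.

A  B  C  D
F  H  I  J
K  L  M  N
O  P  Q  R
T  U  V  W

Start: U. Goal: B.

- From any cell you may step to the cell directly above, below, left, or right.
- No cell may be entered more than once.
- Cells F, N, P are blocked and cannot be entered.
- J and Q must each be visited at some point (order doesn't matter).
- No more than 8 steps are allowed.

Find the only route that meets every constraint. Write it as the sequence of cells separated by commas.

The 8-move cap with required stops at J, Q leaves no slack for detours.
Route from U: right to V, 3× up (reaching I), right to J, up to D, 2× left (reaching B) — 8 moves in all.
Check: all required cells visited; 8 ≤ 8 moves.

U, V, Q, M, I, J, D, C, B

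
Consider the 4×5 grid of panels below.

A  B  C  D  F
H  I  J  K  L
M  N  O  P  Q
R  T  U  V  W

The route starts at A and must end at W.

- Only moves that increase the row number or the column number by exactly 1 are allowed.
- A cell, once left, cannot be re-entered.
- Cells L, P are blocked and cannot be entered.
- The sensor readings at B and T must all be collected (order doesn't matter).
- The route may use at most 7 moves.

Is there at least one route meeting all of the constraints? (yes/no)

One route that works: A → B → I → N → T → U → V → W.

yes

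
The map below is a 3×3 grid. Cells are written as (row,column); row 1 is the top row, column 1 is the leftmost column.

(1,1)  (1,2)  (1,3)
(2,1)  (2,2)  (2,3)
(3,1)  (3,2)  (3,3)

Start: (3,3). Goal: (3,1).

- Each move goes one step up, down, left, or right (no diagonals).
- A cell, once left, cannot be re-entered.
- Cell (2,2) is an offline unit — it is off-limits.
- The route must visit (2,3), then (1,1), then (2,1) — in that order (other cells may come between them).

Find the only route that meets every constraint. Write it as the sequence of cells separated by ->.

The waypoints must appear in the order (2,3), (1,1), (2,1), with no cell reused.
Route from (3,3): 2× up (reaching (1,3)), 2× left (reaching (1,1)), 2× down (reaching (3,1)) — 6 moves in all.
Check: order respected ((2,3) at step 1, (1,1) at step 4, (2,1) at step 5).

(3,3) -> (2,3) -> (1,3) -> (1,2) -> (1,1) -> (2,1) -> (3,1)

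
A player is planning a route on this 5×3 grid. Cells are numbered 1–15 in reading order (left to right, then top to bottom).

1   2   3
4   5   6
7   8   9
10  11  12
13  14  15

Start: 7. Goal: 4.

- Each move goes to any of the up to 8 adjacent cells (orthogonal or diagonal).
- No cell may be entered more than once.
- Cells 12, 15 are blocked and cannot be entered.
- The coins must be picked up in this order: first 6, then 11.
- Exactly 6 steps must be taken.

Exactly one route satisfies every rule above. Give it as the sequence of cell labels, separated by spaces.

7 5 6 9 11 8 4

The waypoints must appear in the order 6, 11, with no cell reused.
Route from 7: up-right 1 to 5, right 1 to 6, down 1 to 9, down-left 1 to 11, up 1 to 8, up-left 1 to 4 — 6 moves in all.
Check: order respected (6 at step 2, 11 at step 4); 6 moves as required.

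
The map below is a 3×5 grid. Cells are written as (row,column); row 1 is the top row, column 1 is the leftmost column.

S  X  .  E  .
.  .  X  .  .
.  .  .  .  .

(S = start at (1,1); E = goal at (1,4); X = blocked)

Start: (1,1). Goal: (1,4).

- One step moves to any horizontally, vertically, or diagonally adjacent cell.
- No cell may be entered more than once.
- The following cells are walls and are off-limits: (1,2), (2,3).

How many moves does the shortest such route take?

3

With diagonal moves allowed, the Chebyshev distance max(|Δrow|,|Δcol|) from (1,1) to (1,4) is 3, so at least 3 moves are needed.
A route of 3 moves achieves this: (1,1) → (2,2) → (1,3) → (1,4).
Since 3 matches the lower bound, it is optimal.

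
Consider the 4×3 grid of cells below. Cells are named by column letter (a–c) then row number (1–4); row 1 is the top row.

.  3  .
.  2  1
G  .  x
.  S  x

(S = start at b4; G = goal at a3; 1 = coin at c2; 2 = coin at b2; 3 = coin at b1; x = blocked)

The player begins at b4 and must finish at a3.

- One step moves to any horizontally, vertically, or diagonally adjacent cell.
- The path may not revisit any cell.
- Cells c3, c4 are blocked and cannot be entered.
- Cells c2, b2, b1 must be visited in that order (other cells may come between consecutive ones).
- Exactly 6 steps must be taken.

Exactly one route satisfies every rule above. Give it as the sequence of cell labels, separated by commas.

b4, b3, c2, b2, b1, a2, a3

The waypoints must appear in the order c2, b2, b1, with no cell reused.
Route from b4: up 1 to b3, up-right 1 to c2, left 1 to b2, up 1 to b1, down-left 1 to a2, down 1 to a3 — 6 moves in all.
Check: order respected (1 at step 2, 2 at step 3, 3 at step 4); 6 moves as required.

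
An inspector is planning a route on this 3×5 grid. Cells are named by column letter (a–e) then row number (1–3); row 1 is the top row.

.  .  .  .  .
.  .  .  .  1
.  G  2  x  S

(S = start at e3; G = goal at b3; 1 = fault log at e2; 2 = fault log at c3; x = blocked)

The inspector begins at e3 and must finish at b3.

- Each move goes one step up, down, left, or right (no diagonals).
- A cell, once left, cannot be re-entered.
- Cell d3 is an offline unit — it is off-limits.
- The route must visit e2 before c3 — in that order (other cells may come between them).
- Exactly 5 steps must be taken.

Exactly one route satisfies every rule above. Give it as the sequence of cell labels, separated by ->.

e3 -> e2 -> d2 -> c2 -> c3 -> b3

The waypoints must appear in the order e2, c3, with no cell reused.
Route from e3: up to e2, 2× left (reaching c2), down to c3, left to b3 — 5 moves in all.
Check: order respected (1 at step 1, 2 at step 4); 5 moves as required.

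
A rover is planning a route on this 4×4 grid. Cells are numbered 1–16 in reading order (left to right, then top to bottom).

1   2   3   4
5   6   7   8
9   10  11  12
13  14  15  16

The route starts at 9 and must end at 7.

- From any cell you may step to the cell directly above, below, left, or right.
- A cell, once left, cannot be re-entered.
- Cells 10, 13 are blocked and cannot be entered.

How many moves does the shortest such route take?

The Manhattan distance from 9 to 7 is |3−2| + |1−3| = 3, so at least 3 moves are needed.
A route of 3 moves achieves this: 9 → 5 → 6 → 7.
Since 3 matches the lower bound, it is optimal.

3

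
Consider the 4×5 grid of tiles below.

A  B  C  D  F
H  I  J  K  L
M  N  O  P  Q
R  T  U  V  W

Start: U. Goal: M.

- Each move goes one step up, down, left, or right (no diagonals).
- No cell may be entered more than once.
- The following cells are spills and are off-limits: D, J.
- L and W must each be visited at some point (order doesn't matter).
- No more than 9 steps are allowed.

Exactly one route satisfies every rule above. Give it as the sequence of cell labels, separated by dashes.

U - V - W - Q - L - K - P - O - N - M

The 9-move cap with required stops at L, W leaves no slack for detours.
Route from U: right 2 to W, up 2 to L, left 1 to K, down 1 to P, left 3 to M — 9 moves in all.
Check: all required cells visited; 9 ≤ 9 moves.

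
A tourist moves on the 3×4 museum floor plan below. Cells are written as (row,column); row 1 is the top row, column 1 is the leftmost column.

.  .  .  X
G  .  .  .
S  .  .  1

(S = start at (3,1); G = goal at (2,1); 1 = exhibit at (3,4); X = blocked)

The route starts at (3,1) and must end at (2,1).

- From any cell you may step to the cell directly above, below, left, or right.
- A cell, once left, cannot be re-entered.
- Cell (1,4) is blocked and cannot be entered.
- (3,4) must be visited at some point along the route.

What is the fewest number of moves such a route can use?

7

Any route passes through (3,4) somewhere between (3,1) and (2,1). Summing Manhattan distances along the two legs ((3,1) → (3,4) → (2,1)) gives a lower bound of 3 + 4 = 7 moves.
A route of 7 moves achieves this: (3,1) → (3,2) → (3,3) → (3,4) → (2,4) → (2,3) → (2,2) → (2,1).
Since 7 matches the lower bound, it is optimal.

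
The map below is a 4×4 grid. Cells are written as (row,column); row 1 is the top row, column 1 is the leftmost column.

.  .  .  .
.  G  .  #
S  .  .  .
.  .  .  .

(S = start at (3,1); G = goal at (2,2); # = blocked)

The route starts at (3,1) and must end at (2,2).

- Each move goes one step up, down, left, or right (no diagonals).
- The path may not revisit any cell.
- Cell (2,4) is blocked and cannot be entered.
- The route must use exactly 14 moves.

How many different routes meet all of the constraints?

Need simple routes of exactly 14 moves from (3,1) to (2,2) (Manhattan distance 2, so 6 moves are spent on a detour and 6 undoing it).
No route satisfies every constraint, so the count is 0.

0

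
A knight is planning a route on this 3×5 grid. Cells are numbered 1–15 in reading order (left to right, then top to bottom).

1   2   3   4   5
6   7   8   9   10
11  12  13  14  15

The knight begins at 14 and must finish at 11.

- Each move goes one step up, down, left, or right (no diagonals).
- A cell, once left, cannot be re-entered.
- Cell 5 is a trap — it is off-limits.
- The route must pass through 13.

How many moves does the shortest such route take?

3

Any route passes through 13 somewhere between 14 and 11. Summing Manhattan distances along the two legs (14 → 13 → 11) gives a lower bound of 1 + 2 = 3 moves.
A route of 3 moves achieves this: 14 → 13 → 12 → 11.
Since 3 matches the lower bound, it is optimal.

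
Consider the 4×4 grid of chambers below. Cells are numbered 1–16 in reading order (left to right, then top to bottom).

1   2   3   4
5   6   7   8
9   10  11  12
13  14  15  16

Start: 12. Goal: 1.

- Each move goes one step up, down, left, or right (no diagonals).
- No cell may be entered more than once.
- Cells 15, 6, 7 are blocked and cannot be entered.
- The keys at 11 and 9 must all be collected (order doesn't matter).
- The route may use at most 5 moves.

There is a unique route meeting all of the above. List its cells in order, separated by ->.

12 -> 11 -> 10 -> 9 -> 5 -> 1

The 5-move cap with required stops at 11, 9 leaves no slack for detours.
Route from 12: left 3 to 9, up 2 to 1 — 5 moves in all.
Check: all required cells visited; 5 ≤ 5 moves.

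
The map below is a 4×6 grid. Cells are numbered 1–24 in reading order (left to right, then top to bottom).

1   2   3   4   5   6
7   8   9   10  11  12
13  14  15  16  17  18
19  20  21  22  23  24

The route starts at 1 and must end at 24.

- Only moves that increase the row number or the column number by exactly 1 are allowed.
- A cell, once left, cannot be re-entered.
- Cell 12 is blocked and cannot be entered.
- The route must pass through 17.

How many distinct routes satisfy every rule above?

30

A right/down-only route from 1 to 24 makes exactly 3 down-moves and 5 right-moves in some order.
With no other constraints that would be C(8,3) = 56 routes.
Split at 17 and multiply the segment counts (each segment already excludes blocked cells): 1→17: 15; 17→24: 2; product = 30.
That gives 30 routes.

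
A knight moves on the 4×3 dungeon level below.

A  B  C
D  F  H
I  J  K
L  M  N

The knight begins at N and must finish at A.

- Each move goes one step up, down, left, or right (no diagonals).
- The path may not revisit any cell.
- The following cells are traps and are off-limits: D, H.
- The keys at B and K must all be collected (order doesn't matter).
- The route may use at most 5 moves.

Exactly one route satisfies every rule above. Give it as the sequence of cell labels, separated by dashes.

N - K - J - F - B - A

The budget equals the shortest possible length, so every move has to be on a shortest route through the required cells.
Route from N: up to K, left to J, 2× up (reaching B), left to A — 5 moves in all.
Check: all required cells visited; 5 ≤ 5 moves.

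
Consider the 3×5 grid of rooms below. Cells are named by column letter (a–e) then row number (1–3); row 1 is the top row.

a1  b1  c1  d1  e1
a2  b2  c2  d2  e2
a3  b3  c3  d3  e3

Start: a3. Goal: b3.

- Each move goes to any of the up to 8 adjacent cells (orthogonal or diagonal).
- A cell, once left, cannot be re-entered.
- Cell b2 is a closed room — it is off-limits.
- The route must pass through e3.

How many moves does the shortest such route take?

Any route passes through e3 somewhere between a3 and b3. Summing Chebyshev distances along the two legs (a3 → e3 → b3) gives a lower bound of 4 + 3 = 7 moves.
The shortest route satisfying every rule uses 8 moves: a3 → a2 → b1 → c1 → d2 → e3 → d3 → c2 → b3.
The no-revisit rule (legs can't share cells) pushes the minimum above the 7-move bound; an exhaustive check rules out every length from 7 to 7, leaving 8 as the minimum.

8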